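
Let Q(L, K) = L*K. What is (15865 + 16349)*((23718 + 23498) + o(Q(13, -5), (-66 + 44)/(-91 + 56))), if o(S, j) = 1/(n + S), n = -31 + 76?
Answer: 15210146133/10 ≈ 1.5210e+9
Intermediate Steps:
n = 45
Q(L, K) = K*L
o(S, j) = 1/(45 + S)
(15865 + 16349)*((23718 + 23498) + o(Q(13, -5), (-66 + 44)/(-91 + 56))) = (15865 + 16349)*((23718 + 23498) + 1/(45 - 5*13)) = 32214*(47216 + 1/(45 - 65)) = 32214*(47216 + 1/(-20)) = 32214*(47216 - 1/20) = 32214*(944319/20) = 15210146133/10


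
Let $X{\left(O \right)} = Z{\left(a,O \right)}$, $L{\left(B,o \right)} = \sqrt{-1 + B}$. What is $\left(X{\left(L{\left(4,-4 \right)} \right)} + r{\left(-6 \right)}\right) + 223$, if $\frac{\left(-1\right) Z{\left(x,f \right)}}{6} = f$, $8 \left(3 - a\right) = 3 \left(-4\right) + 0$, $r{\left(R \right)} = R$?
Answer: $217 - 6 \sqrt{3} \approx 206.61$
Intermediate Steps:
$a = \frac{9}{2}$ ($a = 3 - \frac{3 \left(-4\right) + 0}{8} = 3 - \frac{-12 + 0}{8} = 3 - - \frac{3}{2} = 3 + \frac{3}{2} = \frac{9}{2} \approx 4.5$)
$Z{\left(x,f \right)} = - 6 f$
$X{\left(O \right)} = - 6 O$
$\left(X{\left(L{\left(4,-4 \right)} \right)} + r{\left(-6 \right)}\right) + 223 = \left(- 6 \sqrt{-1 + 4} - 6\right) + 223 = \left(- 6 \sqrt{3} - 6\right) + 223 = \left(-6 - 6 \sqrt{3}\right) + 223 = 217 - 6 \sqrt{3}$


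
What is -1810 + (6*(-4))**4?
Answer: 329966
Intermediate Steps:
-1810 + (6*(-4))**4 = -1810 + (-24)**4 = -1810 + 331776 = 329966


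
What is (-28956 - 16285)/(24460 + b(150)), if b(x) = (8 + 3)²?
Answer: -45241/24581 ≈ -1.8405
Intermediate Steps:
b(x) = 121 (b(x) = 11² = 121)
(-28956 - 16285)/(24460 + b(150)) = (-28956 - 16285)/(24460 + 121) = -45241/24581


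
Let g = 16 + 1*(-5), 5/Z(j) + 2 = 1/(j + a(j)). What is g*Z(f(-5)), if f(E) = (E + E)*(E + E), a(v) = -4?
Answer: -5280/191 ≈ -27.644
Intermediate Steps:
f(E) = 4*E² (f(E) = (2*E)*(2*E) = 4*E²)
Z(j) = 5/(-2 + 1/(-4 + j)) (Z(j) = 5/(-2 + 1/(j - 4)) = 5/(-2 + 1/(-4 + j)))
g = 11 (g = 16 - 5 = 11)
g*Z(f(-5)) = 11*(5*(4 - 4*(-5)²)/(-9 + 2*(4*(-5)²))) = 11*(5*(4 - 4*25)/(-9 + 2*(4*25))) = 11*(5*(4 - 1*100)/(-9 + 2*100)) = 11*(5*(4 - 100)/(-9 + 200)) = 11*(5*(-96)/191) = 11*(5*(1/191)*(-96)) = 11*(-480/191) = -5280/191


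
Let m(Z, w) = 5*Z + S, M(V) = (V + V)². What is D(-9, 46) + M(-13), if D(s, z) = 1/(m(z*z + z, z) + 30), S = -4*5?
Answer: 7314321/10820 ≈ 676.00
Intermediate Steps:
S = -20
M(V) = 4*V² (M(V) = (2*V)² = 4*V²)
m(Z, w) = -20 + 5*Z (m(Z, w) = 5*Z - 20 = -20 + 5*Z)
D(s, z) = 1/(10 + 5*z + 5*z²) (D(s, z) = 1/((-20 + 5*(z*z + z)) + 30) = 1/((-20 + 5*(z² + z)) + 30) = 1/((-20 + 5*(z + z²)) + 30) = 1/((-20 + (5*z + 5*z²)) + 30) = 1/((-20 + 5*z + 5*z²) + 30) = 1/(10 + 5*z + 5*z²))
D(-9, 46) + M(-13) = 1/(5*(2 + 46*(1 + 46))) + 4*(-13)² = 1/(5*(2 + 46*47)) + 4*169 = 1/(5*(2 + 2162)) + 676 = (⅕)/2164 + 676 = (⅕)*(1/2164) + 676 = 1/10820 + 676 = 7314321/10820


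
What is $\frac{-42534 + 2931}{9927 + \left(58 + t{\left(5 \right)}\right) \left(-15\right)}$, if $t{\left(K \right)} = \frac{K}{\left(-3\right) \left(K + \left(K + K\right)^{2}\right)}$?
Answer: $- \frac{831663}{190202} \approx -4.3725$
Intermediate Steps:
$t{\left(K \right)} = \frac{K}{- 12 K^{2} - 3 K}$ ($t{\left(K \right)} = \frac{K}{\left(-3\right) \left(K + \left(2 K\right)^{2}\right)} = \frac{K}{\left(-3\right) \left(K + 4 K^{2}\right)} = \frac{K}{- 12 K^{2} - 3 K}$)
$\frac{-42534 + 2931}{9927 + \left(58 + t{\left(5 \right)}\right) \left(-15\right)} = \frac{-42534 + 2931}{9927 + \left(58 - \frac{1}{3 + 12 \cdot 5}\right) \left(-15\right)} = - \frac{39603}{9927 + \left(58 - \frac{1}{3 + 60}\right) \left(-15\right)} = - \frac{39603}{9927 + \left(58 - \frac{1}{63}\right) \left(-15\right)} = - \frac{39603}{9927 + \frac{3653}{63} \left(-15\right)} = - \frac{39603}{9927 - \frac{18265}{21}} = - \frac{39603}{\frac{190202}{21}} = \left(-39603\right) \frac{21}{190202} = - \frac{831663}{190202}$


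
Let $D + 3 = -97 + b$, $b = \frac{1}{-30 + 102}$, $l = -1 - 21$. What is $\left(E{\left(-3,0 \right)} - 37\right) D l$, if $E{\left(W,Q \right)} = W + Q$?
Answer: $- \frac{791890}{9} \approx -87988.0$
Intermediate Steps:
$E{\left(W,Q \right)} = Q + W$
$l = -22$ ($l = -1 - 21 = -22$)
$b = \frac{1}{72} \approx 0.013889$
$D = - \frac{7199}{72}$ ($D = -3 + \left(-97 + \frac{1}{72}\right) = -3 - \frac{6983}{72} = - \frac{7199}{72} \approx -99.986$)
$\left(E{\left(-3,0 \right)} - 37\right) D l = \left(\left(0 - 3\right) - 37\right) \left(- \frac{7199}{72}\right) \left(-22\right) = \left(-3 - 37\right) \left(- \frac{7199}{72}\right) \left(-22\right) = \left(-40\right) \left(- \frac{7199}{72}\right) \left(-22\right) = \frac{35995}{9} \left(-22\right) = - \frac{791890}{9}$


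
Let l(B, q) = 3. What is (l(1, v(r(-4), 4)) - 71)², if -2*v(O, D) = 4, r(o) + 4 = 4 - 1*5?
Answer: 4624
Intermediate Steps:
r(o) = -5 (r(o) = -4 + (4 - 1*5) = -4 + (4 - 5) = -4 - 1 = -5)
v(O, D) = -2 (v(O, D) = -½*4 = -2)
(l(1, v(r(-4), 4)) - 71)² = (3 - 71)² = (-68)² = 4624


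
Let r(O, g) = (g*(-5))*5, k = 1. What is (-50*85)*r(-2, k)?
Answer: 106250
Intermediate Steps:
r(O, g) = -25*g (r(O, g) = -5*g*5 = -25*g)
(-50*85)*r(-2, k) = (-50*85)*(-25*1) = -4250*(-25) = 106250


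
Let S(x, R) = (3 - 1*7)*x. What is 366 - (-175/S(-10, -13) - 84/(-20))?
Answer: 14647/40 ≈ 366.17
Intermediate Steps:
S(x, R) = -4*x (S(x, R) = (3 - 7)*x = -4*x)
366 - (-175/S(-10, -13) - 84/(-20)) = 366 - (-175/((-4*(-10))) - 84/(-20)) = 366 - (-175/40 - 84*(-1/20)) = 366 - (-175*1/40 + 21/5) = 366 - (-35/8 + 21/5) = 366 - 1*(-7/40) = 366 + 7/40 = 14647/40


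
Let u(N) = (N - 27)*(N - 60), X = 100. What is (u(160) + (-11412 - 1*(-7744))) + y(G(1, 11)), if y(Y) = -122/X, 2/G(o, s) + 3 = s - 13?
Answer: 481539/50 ≈ 9630.8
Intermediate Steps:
G(o, s) = 2/(-16 + s) (G(o, s) = 2/(-3 + (s - 13)) = 2/(-3 + (-13 + s)) = 2/(-16 + s))
u(N) = (-60 + N)*(-27 + N) (u(N) = (-27 + N)*(-60 + N) = (-60 + N)*(-27 + N))
y(Y) = -61/50 (y(Y) = -122/100 = -122*1/100 = -61/50)
(u(160) + (-11412 - 1*(-7744))) + y(G(1, 11)) = ((1620 + 160² - 87*160) + (-11412 - 1*(-7744))) - 61/50 = ((1620 + 25600 - 13920) + (-11412 + 7744)) - 61/50 = (13300 - 3668) - 61/50 = 9632 - 61/50 = 481539/50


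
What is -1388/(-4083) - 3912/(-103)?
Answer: 16115660/420549 ≈ 38.321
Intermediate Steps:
-1388/(-4083) - 3912/(-103) = -1388*(-1/4083) - 3912*(-1/103) = 1388/4083 + 3912/103 = 16115660/420549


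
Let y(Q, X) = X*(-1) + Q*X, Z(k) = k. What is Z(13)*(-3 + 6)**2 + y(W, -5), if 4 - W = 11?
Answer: 157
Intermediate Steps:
W = -7 (W = 4 - 1*11 = 4 - 11 = -7)
y(Q, X) = -X + Q*X
Z(13)*(-3 + 6)**2 + y(W, -5) = 13*(-3 + 6)**2 - 5*(-1 - 7) = 13*3**2 - 5*(-8) = 13*9 + 40 = 117 + 40 = 157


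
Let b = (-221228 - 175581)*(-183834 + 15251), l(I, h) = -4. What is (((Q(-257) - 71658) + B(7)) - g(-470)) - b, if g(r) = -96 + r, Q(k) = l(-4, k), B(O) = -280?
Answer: -66895323023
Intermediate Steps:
Q(k) = -4
b = 66895251647 (b = -396809*(-168583) = 66895251647)
(((Q(-257) - 71658) + B(7)) - g(-470)) - b = (((-4 - 71658) - 280) - (-96 - 470)) - 1*66895251647 = ((-71662 - 280) - 1*(-566)) - 66895251647 = (-71942 + 566) - 66895251647 = -71376 - 66895251647 = -66895323023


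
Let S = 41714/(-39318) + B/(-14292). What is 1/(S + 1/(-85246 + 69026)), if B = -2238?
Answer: -126590985060/114490097413 ≈ -1.1057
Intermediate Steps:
S = -14116189/15609246 (S = 41714/(-39318) - 2238/(-14292) = 41714*(-1/39318) - 2238*(-1/14292) = -20857/19659 + 373/2382 = -14116189/15609246 ≈ -0.90435)
1/(S + 1/(-85246 + 69026)) = 1/(-14116189/15609246 + 1/(-85246 + 69026)) = 1/(-14116189/15609246 + 1/(-16220)) = 1/(-14116189/15609246 - 1/16220) = 1/(-114490097413/126590985060) = -126590985060/114490097413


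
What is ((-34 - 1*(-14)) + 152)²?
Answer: 17424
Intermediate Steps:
((-34 - 1*(-14)) + 152)² = ((-34 + 14) + 152)² = (-20 + 152)² = 132² = 17424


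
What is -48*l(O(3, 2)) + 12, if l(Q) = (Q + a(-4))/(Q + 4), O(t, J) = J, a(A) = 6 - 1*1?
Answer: -44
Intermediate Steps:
a(A) = 5 (a(A) = 6 - 1 = 5)
l(Q) = (5 + Q)/(4 + Q) (l(Q) = (Q + 5)/(Q + 4) = (5 + Q)/(4 + Q))
-48*l(O(3, 2)) + 12 = -48*(5 + 2)/(4 + 2) + 12 = -48*7/6 + 12 = -56 + 12 = -44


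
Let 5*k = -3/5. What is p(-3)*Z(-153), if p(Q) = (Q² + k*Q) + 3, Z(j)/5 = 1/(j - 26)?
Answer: -309/895 ≈ -0.34525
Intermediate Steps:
k = -3/25 (k = (-3/5)/5 = (-3*⅕)/5 = (⅕)*(-⅗) = -3/25 ≈ -0.12000)
Z(j) = 5/(-26 + j) (Z(j) = 5/(j - 26) = 5/(-26 + j))
p(Q) = 3 + Q² - 3*Q/25 (p(Q) = (Q² - 3*Q/25) + 3 = 3 + Q² - 3*Q/25)
p(-3)*Z(-153) = (3 + (-3)² - 3/25*(-3))*(5/(-26 - 153)) = (3 + 9 + 9/25)*(5/(-179)) = 309*(5*(-1/179))/25 = (309/25)*(-5/179) = -309/895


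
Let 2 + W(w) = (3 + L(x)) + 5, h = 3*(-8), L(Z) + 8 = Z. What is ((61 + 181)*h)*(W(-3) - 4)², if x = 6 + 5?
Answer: -145200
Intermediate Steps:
x = 11
L(Z) = -8 + Z
h = -24
W(w) = 9 (W(w) = -2 + ((3 + (-8 + 11)) + 5) = -2 + ((3 + 3) + 5) = -2 + (6 + 5) = -2 + 11 = 9)
((61 + 181)*h)*(W(-3) - 4)² = ((61 + 181)*(-24))*(9 - 4)² = (242*(-24))*5² = -5808*25 = -145200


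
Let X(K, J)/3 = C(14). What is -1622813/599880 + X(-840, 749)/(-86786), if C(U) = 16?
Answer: -70433121629/26030592840 ≈ -2.7058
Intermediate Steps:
X(K, J) = 48 (X(K, J) = 3*16 = 48)
-1622813/599880 + X(-840, 749)/(-86786) = -1622813/599880 + 48/(-86786) = -1622813*1/599880 + 48*(-1/86786) = -1622813/599880 - 24/43393 = -70433121629/26030592840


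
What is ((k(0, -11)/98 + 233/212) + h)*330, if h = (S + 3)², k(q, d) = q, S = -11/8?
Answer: 2093025/1696 ≈ 1234.1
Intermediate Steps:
S = -11/8 (S = -11*⅛ = -11/8 ≈ -1.3750)
h = 169/64 (h = (-11/8 + 3)² = (13/8)² = 169/64 ≈ 2.6406)
((k(0, -11)/98 + 233/212) + h)*330 = ((0/98 + 233/212) + 169/64)*330 = ((0*(1/98) + 233*(1/212)) + 169/64)*330 = ((0 + 233/212) + 169/64)*330 = (233/212 + 169/64)*330 = (12685/3392)*330 = 2093025/1696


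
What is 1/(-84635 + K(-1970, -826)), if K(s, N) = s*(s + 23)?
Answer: 1/3750955 ≈ 2.6660e-7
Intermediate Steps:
K(s, N) = s*(23 + s)
1/(-84635 + K(-1970, -826)) = 1/(-84635 - 1970*(23 - 1970)) = 1/(-84635 - 1970*(-1947)) = 1/(-84635 + 3835590) = 1/3750955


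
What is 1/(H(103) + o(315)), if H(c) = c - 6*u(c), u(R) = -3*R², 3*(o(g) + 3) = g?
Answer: 1/191167 ≈ 5.2310e-6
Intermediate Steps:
o(g) = -3 + g/3
H(c) = c + 18*c² (H(c) = c - (-18)*c² = c + 18*c²)
1/(H(103) + o(315)) = 1/(103*(1 + 18*103) + (-3 + (⅓)*315)) = 1/(103*(1 + 1854) + (-3 + 105)) = 1/(103*1855 + 102) = 1/(191065 + 102) = 1/191167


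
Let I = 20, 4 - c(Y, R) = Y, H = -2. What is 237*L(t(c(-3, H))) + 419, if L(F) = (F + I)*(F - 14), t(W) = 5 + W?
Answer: -14749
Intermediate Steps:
c(Y, R) = 4 - Y
L(F) = (-14 + F)*(20 + F) (L(F) = (F + 20)*(F - 14) = (20 + F)*(-14 + F) = (-14 + F)*(20 + F))
237*L(t(c(-3, H))) + 419 = 237*(-280 + (5 + (4 - 1*(-3)))**2 + 6*(5 + (4 - 1*(-3)))) + 419 = 237*(-280 + (5 + (4 + 3))**2 + 6*(5 + (4 + 3))) + 419 = 237*(-280 + (5 + 7)**2 + 6*(5 + 7)) + 419 = 237*(-280 + 12**2 + 6*12) + 419 = 237*(-280 + 144 + 72) + 419 = 237*(-64) + 419 = -15168 + 419 = -14749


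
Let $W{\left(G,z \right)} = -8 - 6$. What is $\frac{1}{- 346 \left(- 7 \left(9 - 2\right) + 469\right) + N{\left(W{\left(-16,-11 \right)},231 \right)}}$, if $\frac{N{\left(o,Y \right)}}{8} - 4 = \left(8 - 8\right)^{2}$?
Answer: $- \frac{1}{145288} \approx -6.8829 \cdot 10^{-6}$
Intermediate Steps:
$W{\left(G,z \right)} = -14$ ($W{\left(G,z \right)} = -8 - 6 = -14$)
$N{\left(o,Y \right)} = 32$ ($N{\left(o,Y \right)} = 32 + 8 \left(8 - 8\right)^{2} = 32 + 8 \cdot 0^{2} = 32 + 8 \cdot 0 = 32 + 0 = 32$)
$\frac{1}{- 346 \left(- 7 \left(9 - 2\right) + 469\right) + N{\left(W{\left(-16,-11 \right)},231 \right)}} = \frac{1}{- 346 \left(- 7 \left(9 - 2\right) + 469\right) + 32} = \frac{1}{- 346 \left(\left(-7\right) 7 + 469\right) + 32} = \frac{1}{- 346 \left(-49 + 469\right) + 32} = \frac{1}{\left(-346\right) 420 + 32} = \frac{1}{-145320 + 32} = \frac{1}{-145288} = - \frac{1}{145288}$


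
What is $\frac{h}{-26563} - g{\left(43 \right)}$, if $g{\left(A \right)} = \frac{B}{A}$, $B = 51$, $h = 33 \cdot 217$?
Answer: $- \frac{1662636}{1142209} \approx -1.4556$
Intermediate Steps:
$h = 7161$
$g{\left(A \right)} = \frac{51}{A}$
$\frac{h}{-26563} - g{\left(43 \right)} = \frac{7161}{-26563} - \frac{51}{43} = 7161 \left(- \frac{1}{26563}\right) - 51 \cdot \frac{1}{43} = - \frac{7161}{26563} - \frac{51}{43} = - \frac{1662636}{1142209}$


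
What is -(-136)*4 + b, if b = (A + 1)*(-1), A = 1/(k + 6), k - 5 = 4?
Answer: 8144/15 ≈ 542.93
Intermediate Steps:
k = 9 (k = 5 + 4 = 9)
A = 1/15 (A = 1/(9 + 6) = 1/15 ≈ 0.066667)
b = -16/15 (b = (1/15 + 1)*(-1) = (16/15)*(-1) = -16/15 ≈ -1.0667)
-(-136)*4 + b = -(-136)*4 - 16/15 = -34*(-16) - 16/15 = 544 - 16/15 = 8144/15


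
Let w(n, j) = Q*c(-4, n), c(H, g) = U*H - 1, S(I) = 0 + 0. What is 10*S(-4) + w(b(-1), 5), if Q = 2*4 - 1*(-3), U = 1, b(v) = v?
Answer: -55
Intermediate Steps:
S(I) = 0
c(H, g) = -1 + H (c(H, g) = 1*H - 1 = H - 1 = -1 + H)
Q = 11 (Q = 8 + 3 = 11)
w(n, j) = -55 (w(n, j) = 11*(-1 - 4) = 11*(-5) = -55)
10*S(-4) + w(b(-1), 5) = 10*0 - 55 = 0 - 55 = -55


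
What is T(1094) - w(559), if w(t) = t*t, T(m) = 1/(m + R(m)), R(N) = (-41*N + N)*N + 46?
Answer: -14959184176301/47872300 ≈ -3.1248e+5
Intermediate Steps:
R(N) = 46 - 40*N**2 (R(N) = (-40*N)*N + 46 = -40*N**2 + 46 = 46 - 40*N**2)
T(m) = 1/(46 + m - 40*m**2) (T(m) = 1/(m + (46 - 40*m**2)) = 1/(46 + m - 40*m**2))
w(t) = t**2
T(1094) - w(559) = 1/(46 + 1094 - 40*1094**2) - 1*559**2 = 1/(46 + 1094 - 40*1196836) - 1*312481 = 1/(46 + 1094 - 47873440) - 312481 = 1/(-47872300) - 312481 = -1/47872300 - 312481 = -14959184176301/47872300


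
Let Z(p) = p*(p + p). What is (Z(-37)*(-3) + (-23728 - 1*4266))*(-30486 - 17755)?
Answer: 1746710128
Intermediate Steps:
Z(p) = 2*p² (Z(p) = p*(2*p) = 2*p²)
(Z(-37)*(-3) + (-23728 - 1*4266))*(-30486 - 17755) = ((2*(-37)²)*(-3) + (-23728 - 1*4266))*(-30486 - 17755) = ((2*1369)*(-3) + (-23728 - 4266))*(-48241) = (2738*(-3) - 27994)*(-48241) = (-8214 - 27994)*(-48241) = -36208*(-48241) = 1746710128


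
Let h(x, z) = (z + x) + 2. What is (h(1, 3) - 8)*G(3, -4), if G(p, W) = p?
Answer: -6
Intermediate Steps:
h(x, z) = 2 + x + z (h(x, z) = (x + z) + 2 = 2 + x + z)
(h(1, 3) - 8)*G(3, -4) = ((2 + 1 + 3) - 8)*3 = (6 - 8)*3 = -2*3 = -6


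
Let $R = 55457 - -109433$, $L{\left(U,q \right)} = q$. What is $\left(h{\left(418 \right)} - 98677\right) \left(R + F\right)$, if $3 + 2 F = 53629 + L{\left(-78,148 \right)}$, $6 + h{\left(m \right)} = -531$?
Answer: $-19026963278$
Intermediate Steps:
$h{\left(m \right)} = -537$ ($h{\left(m \right)} = -6 - 531 = -537$)
$F = 26887$ ($F = - \frac{3}{2} + \frac{53629 + 148}{2} = - \frac{3}{2} + \frac{1}{2} \cdot 53777 = - \frac{3}{2} + \frac{53777}{2} = 26887$)
$R = 164890$ ($R = 55457 + 109433 = 164890$)
$\left(h{\left(418 \right)} - 98677\right) \left(R + F\right) = \left(-537 - 98677\right) \left(164890 + 26887\right) = \left(-99214\right) 191777 = -19026963278$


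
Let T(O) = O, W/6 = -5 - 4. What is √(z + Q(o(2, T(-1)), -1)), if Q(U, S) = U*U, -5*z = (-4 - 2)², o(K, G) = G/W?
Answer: I*√524855/270 ≈ 2.6832*I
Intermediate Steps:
W = -54 (W = 6*(-5 - 4) = 6*(-9) = -54)
o(K, G) = -G/54 (o(K, G) = G/(-54) = G*(-1/54) = -G/54)
z = -36/5 (z = -(-4 - 2)²/5 = -⅕*(-6)² = -⅕*36 = -36/5 ≈ -7.2000)
Q(U, S) = U²
√(z + Q(o(2, T(-1)), -1)) = √(-36/5 + (-1/54*(-1))²) = √(-36/5 + (1/54)²) = √(-36/5 + 1/2916) = √(-104971/14580) = I*√524855/270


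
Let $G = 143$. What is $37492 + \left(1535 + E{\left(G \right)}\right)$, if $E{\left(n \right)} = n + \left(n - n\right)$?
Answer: $39170$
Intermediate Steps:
$E{\left(n \right)} = n$ ($E{\left(n \right)} = n + 0 = n$)
$37492 + \left(1535 + E{\left(G \right)}\right) = 37492 + \left(1535 + 143\right) = 37492 + 1678 = 39170$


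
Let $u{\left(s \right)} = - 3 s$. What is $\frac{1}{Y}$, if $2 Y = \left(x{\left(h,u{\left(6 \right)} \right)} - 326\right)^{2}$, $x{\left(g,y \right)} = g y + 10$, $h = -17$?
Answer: $\frac{1}{50} \approx 0.02$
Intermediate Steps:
$x{\left(g,y \right)} = 10 + g y$
$Y = 50$ ($Y = \frac{\left(\left(10 - 17 \left(\left(-3\right) 6\right)\right) - 326\right)^{2}}{2} = \frac{\left(\left(10 - -306\right) - 326\right)^{2}}{2} = \frac{\left(\left(10 + 306\right) - 326\right)^{2}}{2} = \frac{\left(316 - 326\right)^{2}}{2} = \frac{\left(-10\right)^{2}}{2} = \frac{1}{2} \cdot 100 = 50$)
$\frac{1}{Y} = \frac{1}{50}$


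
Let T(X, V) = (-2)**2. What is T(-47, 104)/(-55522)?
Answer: -2/27761 ≈ -7.2044e-5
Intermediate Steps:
T(X, V) = 4
T(-47, 104)/(-55522) = 4/(-55522) = 4*(-1/55522) = -2/27761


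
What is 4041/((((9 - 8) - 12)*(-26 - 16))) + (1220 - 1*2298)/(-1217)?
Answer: 1805311/187418 ≈ 9.6325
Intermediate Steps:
4041/((((9 - 8) - 12)*(-26 - 16))) + (1220 - 1*2298)/(-1217) = 4041/(((1 - 12)*(-42))) + (1220 - 2298)*(-1/1217) = 4041/((-11*(-42))) - 1078*(-1/1217) = 4041/462 + 1078/1217 = 4041*(1/462) + 1078/1217 = 1347/154 + 1078/1217 = 1805311/187418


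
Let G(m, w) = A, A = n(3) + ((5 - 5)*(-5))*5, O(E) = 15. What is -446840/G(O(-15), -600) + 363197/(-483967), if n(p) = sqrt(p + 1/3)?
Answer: -363197/483967 - 44684*sqrt(30) ≈ -2.4475e+5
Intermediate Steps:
n(p) = sqrt(1/3 + p) (n(p) = sqrt(p + 1/3) = sqrt(1/3 + p))
A = sqrt(30)/3 (A = sqrt(3 + 9*3)/3 + ((5 - 5)*(-5))*5 = sqrt(3 + 27)/3 + (0*(-5))*5 = sqrt(30)/3 + 0*5 = sqrt(30)/3 + 0 = sqrt(30)/3 ≈ 1.8257)
G(m, w) = sqrt(30)/3
-446840/G(O(-15), -600) + 363197/(-483967) = -446840*sqrt(30)/10 + 363197/(-483967) = -44684*sqrt(30) + 363197*(-1/483967) = -44684*sqrt(30) - 363197/483967 = -363197/483967 - 44684*sqrt(30)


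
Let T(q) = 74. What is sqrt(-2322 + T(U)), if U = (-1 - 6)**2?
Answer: 2*I*sqrt(562) ≈ 47.413*I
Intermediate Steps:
U = 49 (U = (-7)**2 = 49)
sqrt(-2322 + T(U)) = sqrt(-2322 + 74) = sqrt(-2248) = 2*I*sqrt(562)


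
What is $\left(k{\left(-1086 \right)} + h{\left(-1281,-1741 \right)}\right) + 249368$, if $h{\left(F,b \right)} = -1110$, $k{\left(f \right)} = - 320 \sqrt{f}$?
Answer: $248258 - 320 i \sqrt{1086} \approx 2.4826 \cdot 10^{5} - 10545.0 i$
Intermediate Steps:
$\left(k{\left(-1086 \right)} + h{\left(-1281,-1741 \right)}\right) + 249368 = \left(- 320 \sqrt{-1086} - 1110\right) + 249368 = \left(- 320 i \sqrt{1086} - 1110\right) + 249368 = \left(-1110 - 320 i \sqrt{1086}\right) + 249368 = 248258 - 320 i \sqrt{1086}$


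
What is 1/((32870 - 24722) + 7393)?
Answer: 1/15541 ≈ 6.4346e-5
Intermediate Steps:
1/((32870 - 24722) + 7393) = 1/(8148 + 7393) = 1/15541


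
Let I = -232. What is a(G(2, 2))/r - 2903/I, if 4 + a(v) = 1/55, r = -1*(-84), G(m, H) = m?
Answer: 1113421/89320 ≈ 12.466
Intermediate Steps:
r = 84
a(v) = -219/55 (a(v) = -4 + 1/55 = -219/55)
a(G(2, 2))/r - 2903/I = -219/55/84 - 2903/(-232) = -219/55*1/84 - 2903*(-1/232) = -73/1540 + 2903/232 = 1113421/89320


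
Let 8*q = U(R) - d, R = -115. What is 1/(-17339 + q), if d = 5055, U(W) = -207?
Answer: -4/71987 ≈ -5.5566e-5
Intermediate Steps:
q = -2631/4 (q = (-207 - 1*5055)/8 = (-207 - 5055)/8 = (1/8)*(-5262) = -2631/4 ≈ -657.75)
1/(-17339 + q) = 1/(-17339 - 2631/4) = 1/(-71987/4) = -4/71987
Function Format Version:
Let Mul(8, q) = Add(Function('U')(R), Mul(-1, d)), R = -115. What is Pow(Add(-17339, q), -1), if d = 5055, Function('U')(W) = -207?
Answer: Rational(-4, 71987) ≈ -5.5566e-5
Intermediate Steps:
q = Rational(-2631, 4) (q = Mul(Rational(1, 8), Add(-207, Mul(-1, 5055))) = Mul(Rational(1, 8), Add(-207, -5055)) = Mul(Rational(1, 8), -5262) = Rational(-2631, 4) ≈ -657.75)
Pow(Add(-17339, q), -1) = Pow(Add(-17339, Rational(-2631, 4)), -1) = Pow(Rational(-71987, 4), -1) = Rational(-4, 71987)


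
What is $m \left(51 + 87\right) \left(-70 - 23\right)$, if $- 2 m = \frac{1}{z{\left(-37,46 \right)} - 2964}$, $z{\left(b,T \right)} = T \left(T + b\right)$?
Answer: $- \frac{2139}{850} \approx -2.5165$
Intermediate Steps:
$m = \frac{1}{5100}$ ($m = - \frac{1}{2 \left(46 \left(46 - 37\right) - 2964\right)} = - \frac{1}{2 \left(46 \cdot 9 - 2964\right)} = - \frac{1}{2 \left(414 - 2964\right)} = - \frac{1}{2 \left(-2550\right)} = \left(- \frac{1}{2}\right) \left(- \frac{1}{2550}\right) = \frac{1}{5100} \approx 0.00019608$)
$m \left(51 + 87\right) \left(-70 - 23\right) = \frac{\left(51 + 87\right) \left(-70 - 23\right)}{5100} = \frac{138 \left(-93\right)}{5100} = \frac{1}{5100} \left(-12834\right) = - \frac{2139}{850}$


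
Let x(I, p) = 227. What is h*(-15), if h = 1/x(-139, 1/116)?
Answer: -15/227 ≈ -0.066079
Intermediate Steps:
h = 1/227 ≈ 0.0044053
h*(-15) = (1/227)*(-15) = -15/227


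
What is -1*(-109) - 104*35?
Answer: -3531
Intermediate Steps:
-1*(-109) - 104*35 = 109 - 3640 = -3531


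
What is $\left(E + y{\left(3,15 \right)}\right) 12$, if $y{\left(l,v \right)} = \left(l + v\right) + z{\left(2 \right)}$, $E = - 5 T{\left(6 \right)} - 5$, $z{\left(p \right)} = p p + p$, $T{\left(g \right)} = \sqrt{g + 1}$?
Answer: $228 - 60 \sqrt{7} \approx 69.255$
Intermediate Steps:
$T{\left(g \right)} = \sqrt{1 + g}$
$z{\left(p \right)} = p + p^{2}$ ($z{\left(p \right)} = p^{2} + p = p + p^{2}$)
$E = -5 - 5 \sqrt{7}$ ($E = - 5 \sqrt{1 + 6} - 5 = - 5 \sqrt{7} - 5 = -5 - 5 \sqrt{7} \approx -18.229$)
$y{\left(l,v \right)} = 6 + l + v$ ($y{\left(l,v \right)} = \left(l + v\right) + 2 \left(1 + 2\right) = \left(l + v\right) + 2 \cdot 3 = \left(l + v\right) + 6 = 6 + l + v$)
$\left(E + y{\left(3,15 \right)}\right) 12 = \left(\left(-5 - 5 \sqrt{7}\right) + \left(6 + 3 + 15\right)\right) 12 = \left(\left(-5 - 5 \sqrt{7}\right) + 24\right) 12 = \left(19 - 5 \sqrt{7}\right) 12 = 228 - 60 \sqrt{7}$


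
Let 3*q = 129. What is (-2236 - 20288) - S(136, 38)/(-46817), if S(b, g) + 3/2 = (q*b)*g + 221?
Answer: -2108567329/93634 ≈ -22519.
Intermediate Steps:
q = 43 (q = (⅓)*129 = 43)
S(b, g) = 439/2 + 43*b*g (S(b, g) = -3/2 + ((43*b)*g + 221) = -3/2 + (43*b*g + 221) = -3/2 + (221 + 43*b*g) = 439/2 + 43*b*g)
(-2236 - 20288) - S(136, 38)/(-46817) = (-2236 - 20288) - (439/2 + 43*136*38)/(-46817) = -22524 - (439/2 + 222224)*(-1)/46817 = -22524 - 444887*(-1)/(2*46817) = -22524 - 1*(-444887/93634) = -22524 + 444887/93634 = -2108567329/93634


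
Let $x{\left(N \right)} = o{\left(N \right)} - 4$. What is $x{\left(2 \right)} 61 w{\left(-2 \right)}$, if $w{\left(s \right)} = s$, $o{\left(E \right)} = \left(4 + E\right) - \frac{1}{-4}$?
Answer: $- \frac{549}{2} \approx -274.5$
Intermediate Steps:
$o{\left(E \right)} = \frac{17}{4} + E$ ($o{\left(E \right)} = \left(4 + E\right) - - \frac{1}{4} = \left(4 + E\right) + \frac{1}{4} = \frac{17}{4} + E$)
$x{\left(N \right)} = \frac{1}{4} + N$ ($x{\left(N \right)} = \left(\frac{17}{4} + N\right) - 4 = \frac{1}{4} + N$)
$x{\left(2 \right)} 61 w{\left(-2 \right)} = \left(\frac{1}{4} + 2\right) 61 \left(-2\right) = \frac{9}{4} \cdot 61 \left(-2\right) = \frac{549}{4} \left(-2\right) = - \frac{549}{2}$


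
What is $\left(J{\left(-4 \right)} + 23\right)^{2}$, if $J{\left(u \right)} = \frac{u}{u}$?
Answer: $576$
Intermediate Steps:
$J{\left(u \right)} = 1$
$\left(J{\left(-4 \right)} + 23\right)^{2} = \left(1 + 23\right)^{2} = 24^{2} = 576$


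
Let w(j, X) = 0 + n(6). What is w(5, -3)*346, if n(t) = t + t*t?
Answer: 14532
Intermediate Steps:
n(t) = t + t**2
w(j, X) = 42 (w(j, X) = 0 + 6*(1 + 6) = 0 + 6*7 = 0 + 42 = 42)
w(5, -3)*346 = 42*346 = 14532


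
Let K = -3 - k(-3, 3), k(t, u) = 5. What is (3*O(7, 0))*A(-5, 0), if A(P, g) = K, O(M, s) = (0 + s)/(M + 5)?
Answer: 0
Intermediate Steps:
O(M, s) = s/(5 + M)
K = -8 (K = -3 - 1*5 = -3 - 5 = -8)
A(P, g) = -8
(3*O(7, 0))*A(-5, 0) = (3*(0/(5 + 7)))*(-8) = (3*(0/12))*(-8) = (3*(0*(1/12)))*(-8) = (3*0)*(-8) = 0*(-8) = 0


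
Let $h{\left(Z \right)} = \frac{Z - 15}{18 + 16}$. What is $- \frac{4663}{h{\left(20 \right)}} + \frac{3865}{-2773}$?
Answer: $- \frac{439656291}{13865} \approx -31710.0$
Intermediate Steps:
$h{\left(Z \right)} = - \frac{15}{34} + \frac{Z}{34}$ ($h{\left(Z \right)} = \frac{-15 + Z}{34} = \left(-15 + Z\right) \frac{1}{34} = - \frac{15}{34} + \frac{Z}{34}$)
$- \frac{4663}{h{\left(20 \right)}} + \frac{3865}{-2773} = - \frac{4663}{- \frac{15}{34} + \frac{1}{34} \cdot 20} + \frac{3865}{-2773} = - \frac{4663}{- \frac{15}{34} + \frac{10}{17}} + 3865 \left(- \frac{1}{2773}\right) = - \frac{4663}{\frac{5}{34}} - \frac{3865}{2773} = \left(-4663\right) \frac{34}{5} - \frac{3865}{2773} = - \frac{158542}{5} - \frac{3865}{2773} = - \frac{439656291}{13865}$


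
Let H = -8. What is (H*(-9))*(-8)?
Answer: -576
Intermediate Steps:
(H*(-9))*(-8) = -8*(-9)*(-8) = 72*(-8) = -576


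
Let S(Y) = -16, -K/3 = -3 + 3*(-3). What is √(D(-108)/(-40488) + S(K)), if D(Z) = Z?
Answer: 5*I*√7284466/3374 ≈ 3.9997*I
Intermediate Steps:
K = 36 (K = -3*(-3 + 3*(-3)) = -3*(-3 - 9) = -3*(-12) = 36)
√(D(-108)/(-40488) + S(K)) = √(-108/(-40488) - 16) = √(-108*(-1/40488) - 16) = √(9/3374 - 16) = √(-53975/3374) = 5*I*√7284466/3374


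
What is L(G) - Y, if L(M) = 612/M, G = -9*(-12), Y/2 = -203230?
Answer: 1219397/3 ≈ 4.0647e+5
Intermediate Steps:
Y = -406460 (Y = 2*(-203230) = -406460)
G = 108
L(G) - Y = 612/108 - 1*(-406460) = 612*(1/108) + 406460 = 17/3 + 406460 = 1219397/3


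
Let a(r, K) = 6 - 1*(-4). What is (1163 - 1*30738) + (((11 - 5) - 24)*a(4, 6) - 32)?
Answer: -29787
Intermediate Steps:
a(r, K) = 10 (a(r, K) = 6 + 4 = 10)
(1163 - 1*30738) + (((11 - 5) - 24)*a(4, 6) - 32) = (1163 - 1*30738) + (((11 - 5) - 24)*10 - 32) = (1163 - 30738) + ((6 - 24)*10 - 32) = -29575 + (-18*10 - 32) = -29575 + (-180 - 32) = -29575 - 212 = -29787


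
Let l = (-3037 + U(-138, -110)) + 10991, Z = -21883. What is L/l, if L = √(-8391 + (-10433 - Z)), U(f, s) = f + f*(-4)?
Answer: √3059/8368 ≈ 0.0066095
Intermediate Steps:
U(f, s) = -3*f (U(f, s) = f - 4*f = -3*f)
l = 8368 (l = (-3037 - 3*(-138)) + 10991 = (-3037 + 414) + 10991 = -2623 + 10991 = 8368)
L = √3059 (L = √(-8391 + (-10433 - 1*(-21883))) = √(-8391 + (-10433 + 21883)) = √(-8391 + 11450) = √3059 ≈ 55.308)
L/l = √3059/8368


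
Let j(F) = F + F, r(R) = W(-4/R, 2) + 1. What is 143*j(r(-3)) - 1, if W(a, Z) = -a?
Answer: -289/3 ≈ -96.333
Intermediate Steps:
r(R) = 1 + 4/R (r(R) = -(-4)/R + 1 = 4/R + 1 = 1 + 4/R)
j(F) = 2*F
143*j(r(-3)) - 1 = 143*(2*((4 - 3)/(-3))) - 1 = 143*(2*(-⅓*1)) - 1 = 143*(2*(-⅓)) - 1 = 143*(-⅔) - 1 = -286/3 - 1 = -289/3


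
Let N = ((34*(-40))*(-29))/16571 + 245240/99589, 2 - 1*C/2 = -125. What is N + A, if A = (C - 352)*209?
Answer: -33793234169558/1650289319 ≈ -20477.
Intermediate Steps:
C = 254 (C = 4 - 2*(-125) = 4 + 250 = 254)
A = -20482 (A = (254 - 352)*209 = -98*209 = -20482)
N = 7991662200/1650289319 (N = -1360*(-29)*(1/16571) + 245240*(1/99589) = 39440*(1/16571) + 245240/99589 = 39440/16571 + 245240/99589 = 7991662200/1650289319 ≈ 4.8426)
N + A = 7991662200/1650289319 - 20482 = -33793234169558/1650289319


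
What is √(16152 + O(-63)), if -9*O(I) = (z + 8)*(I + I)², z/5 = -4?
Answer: 2*√9330 ≈ 193.18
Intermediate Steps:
z = -20 (z = 5*(-4) = -20)
O(I) = 16*I²/3 (O(I) = -(-20 + 8)*(I + I)²/9 = -(-4)*(2*I)²/3 = -(-4)*4*I²/3 = -(-16)*I²/3 = 16*I²/3)
√(16152 + O(-63)) = √(16152 + (16/3)*(-63)²) = √(16152 + (16/3)*3969) = √(16152 + 21168) = √37320 = 2*√9330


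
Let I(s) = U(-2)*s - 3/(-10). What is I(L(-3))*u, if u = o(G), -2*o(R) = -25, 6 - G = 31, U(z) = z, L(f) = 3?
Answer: -285/4 ≈ -71.250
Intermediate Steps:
G = -25 (G = 6 - 1*31 = 6 - 31 = -25)
o(R) = 25/2 (o(R) = -1/2*(-25) = 25/2)
I(s) = 3/10 - 2*s (I(s) = -2*s - 3/(-10) = -2*s - 3*(-1/10) = -2*s + 3/10 = 3/10 - 2*s)
u = 25/2 ≈ 12.500
I(L(-3))*u = (3/10 - 2*3)*(25/2) = (3/10 - 6)*(25/2) = -57/10*25/2 = -285/4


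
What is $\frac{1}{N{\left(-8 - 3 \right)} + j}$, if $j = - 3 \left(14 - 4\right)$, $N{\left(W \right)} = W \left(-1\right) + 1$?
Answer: $- \frac{1}{18} \approx -0.055556$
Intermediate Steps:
$N{\left(W \right)} = 1 - W$ ($N{\left(W \right)} = - W + 1 = 1 - W$)
$j = -30$ ($j = \left(-3\right) 10 = -30$)
$\frac{1}{N{\left(-8 - 3 \right)} + j} = \frac{1}{\left(1 - \left(-8 - 3\right)\right) - 30} = \frac{1}{\left(1 - -11\right) - 30} = \frac{1}{\left(1 + 11\right) - 30} = \frac{1}{12 - 30} = \frac{1}{-18} = - \frac{1}{18}$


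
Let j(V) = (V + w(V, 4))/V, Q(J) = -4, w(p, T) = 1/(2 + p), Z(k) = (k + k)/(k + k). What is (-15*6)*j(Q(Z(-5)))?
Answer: -405/4 ≈ -101.25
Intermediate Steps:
Z(k) = 1 (Z(k) = (2*k)/((2*k)) = (2*k)*(1/(2*k)) = 1)
j(V) = (V + 1/(2 + V))/V
(-15*6)*j(Q(Z(-5))) = (-15*6)*((1 - 4*(2 - 4))/((-4)*(2 - 4))) = -(-45)*(1 - 4*(-2))/(2*(-2)) = -(-45)*(-1)*(1 + 8)/(2*2) = -(-45)*(-1)*9/(2*2) = -90*9/8 = -405/4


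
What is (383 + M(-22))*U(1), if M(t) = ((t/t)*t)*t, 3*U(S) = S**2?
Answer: 289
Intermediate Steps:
U(S) = S**2/3
M(t) = t**2 (M(t) = (1*t)*t = t*t = t**2)
(383 + M(-22))*U(1) = (383 + (-22)**2)*((1/3)*1**2) = (383 + 484)*((1/3)*1) = 867*(1/3) = 289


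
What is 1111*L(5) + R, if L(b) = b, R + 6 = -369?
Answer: 5180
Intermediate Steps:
R = -375 (R = -6 - 369 = -375)
1111*L(5) + R = 1111*5 - 375 = 5555 - 375 = 5180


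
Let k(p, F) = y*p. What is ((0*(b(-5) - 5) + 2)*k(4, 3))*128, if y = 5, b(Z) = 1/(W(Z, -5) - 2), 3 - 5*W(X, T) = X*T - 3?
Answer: 5120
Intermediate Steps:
W(X, T) = 6/5 - T*X/5 (W(X, T) = 3/5 - (X*T - 3)/5 = 3/5 - (T*X - 3)/5 = 3/5 - (-3 + T*X)/5 = 3/5 + (3/5 - T*X/5) = 6/5 - T*X/5)
b(Z) = 1/(-4/5 + Z) (b(Z) = 1/((6/5 - 1/5*(-5)*Z) - 2) = 1/((6/5 + Z) - 2) = 1/(-4/5 + Z))
k(p, F) = 5*p
((0*(b(-5) - 5) + 2)*k(4, 3))*128 = ((0*(5/(-4 + 5*(-5)) - 5) + 2)*(5*4))*128 = ((0*(5/(-4 - 25) - 5) + 2)*20)*128 = ((0*(5/(-29) - 5) + 2)*20)*128 = ((0*(5*(-1/29) - 5) + 2)*20)*128 = ((0*(-5/29 - 5) + 2)*20)*128 = ((0*(-150/29) + 2)*20)*128 = ((0 + 2)*20)*128 = (2*20)*128 = 40*128 = 5120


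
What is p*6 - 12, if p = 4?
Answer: 12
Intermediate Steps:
p*6 - 12 = 4*6 - 12 = 24 - 12 = 12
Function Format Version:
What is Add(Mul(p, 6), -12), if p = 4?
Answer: 12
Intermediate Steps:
Add(Mul(p, 6), -12) = Add(Mul(4, 6), -12) = Add(24, -12) = 12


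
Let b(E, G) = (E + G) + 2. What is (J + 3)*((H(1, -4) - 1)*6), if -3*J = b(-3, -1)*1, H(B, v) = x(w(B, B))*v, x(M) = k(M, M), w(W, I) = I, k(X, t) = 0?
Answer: -22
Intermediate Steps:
b(E, G) = 2 + E + G
x(M) = 0
H(B, v) = 0 (H(B, v) = 0*v = 0)
J = 2/3 (J = -(2 - 3 - 1)/3 = -(-2)/3 = -1/3*(-2) = 2/3 ≈ 0.66667)
(J + 3)*((H(1, -4) - 1)*6) = (2/3 + 3)*((0 - 1)*6) = 11*(-1*6)/3 = (11/3)*(-6) = -22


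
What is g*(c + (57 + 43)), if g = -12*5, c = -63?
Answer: -2220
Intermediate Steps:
g = -60
g*(c + (57 + 43)) = -60*(-63 + (57 + 43)) = -60*(-63 + 100) = -60*37 = -2220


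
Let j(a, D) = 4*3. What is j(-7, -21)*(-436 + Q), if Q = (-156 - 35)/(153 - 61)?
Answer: -120909/23 ≈ -5256.9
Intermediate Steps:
Q = -191/92 ≈ -2.0761
j(a, D) = 12
j(-7, -21)*(-436 + Q) = 12*(-436 - 191/92) = 12*(-40303/92) = -120909/23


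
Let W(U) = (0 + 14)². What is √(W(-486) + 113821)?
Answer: √114017 ≈ 337.66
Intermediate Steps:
W(U) = 196 (W(U) = 14² = 196)
√(W(-486) + 113821) = √(196 + 113821) = √114017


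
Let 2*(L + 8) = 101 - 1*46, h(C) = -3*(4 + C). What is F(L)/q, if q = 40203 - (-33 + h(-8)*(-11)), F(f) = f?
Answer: 13/26912 ≈ 0.00048306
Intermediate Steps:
h(C) = -12 - 3*C
L = 39/2 (L = -8 + (101 - 1*46)/2 = -8 + (101 - 46)/2 = -8 + (1/2)*55 = -8 + 55/2 = 39/2 ≈ 19.500)
q = 40368 (q = 40203 - (-33 + (-12 - 3*(-8))*(-11)) = 40203 - (-33 + (-12 + 24)*(-11)) = 40203 - (-33 + 12*(-11)) = 40203 - (-33 - 132) = 40203 - 1*(-165) = 40203 + 165 = 40368)
F(L)/q = (39/2)/40368 = (39/2)*(1/40368) = 13/26912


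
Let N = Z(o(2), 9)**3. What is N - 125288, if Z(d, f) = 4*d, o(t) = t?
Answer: -124776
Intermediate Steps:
N = 512 (N = (4*2)**3 = 8**3 = 512)
N - 125288 = 512 - 125288 = -124776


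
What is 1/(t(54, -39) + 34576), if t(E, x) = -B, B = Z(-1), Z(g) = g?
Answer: 1/34577 ≈ 2.8921e-5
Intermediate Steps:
B = -1
t(E, x) = 1 (t(E, x) = -1*(-1) = 1)
1/(t(54, -39) + 34576) = 1/(1 + 34576) = 1/34577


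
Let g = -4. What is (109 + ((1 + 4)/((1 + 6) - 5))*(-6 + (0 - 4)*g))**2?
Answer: 17956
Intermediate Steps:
(109 + ((1 + 4)/((1 + 6) - 5))*(-6 + (0 - 4)*g))**2 = (109 + ((1 + 4)/((1 + 6) - 5))*(-6 + (0 - 4)*(-4)))**2 = (109 + (5/(7 - 5))*(-6 - 4*(-4)))**2 = (109 + (5/2)*(-6 + 16))**2 = (109 + (5*(1/2))*10)**2 = (109 + (5/2)*10)**2 = (109 + 25)**2 = 134**2 = 17956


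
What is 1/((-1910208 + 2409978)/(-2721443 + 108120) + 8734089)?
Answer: 2613323/22824995167977 ≈ 1.1449e-7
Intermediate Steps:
1/((-1910208 + 2409978)/(-2721443 + 108120) + 8734089) = 1/(499770/(-2613323) + 8734089) = 1/(499770*(-1/2613323) + 8734089) = 1/(-499770/2613323 + 8734089) = 1/(22824995167977/2613323) = 2613323/22824995167977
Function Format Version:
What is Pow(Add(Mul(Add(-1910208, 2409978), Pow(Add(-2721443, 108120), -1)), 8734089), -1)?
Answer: Rational(2613323, 22824995167977) ≈ 1.1449e-7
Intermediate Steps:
Pow(Add(Mul(Add(-1910208, 2409978), Pow(Add(-2721443, 108120), -1)), 8734089), -1) = Pow(Add(Mul(499770, Pow(-2613323, -1)), 8734089), -1) = Pow(Add(Mul(499770, Rational(-1, 2613323)), 8734089), -1) = Pow(Add(Rational(-499770, 2613323), 8734089), -1) = Pow(Rational(22824995167977, 2613323), -1) = Rational(2613323, 22824995167977)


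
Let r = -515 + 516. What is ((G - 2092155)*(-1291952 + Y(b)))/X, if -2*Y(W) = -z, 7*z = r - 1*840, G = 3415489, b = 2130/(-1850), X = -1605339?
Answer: 3989447731463/3745791 ≈ 1.0650e+6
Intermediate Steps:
b = -213/185 (b = 2130*(-1/1850) = -213/185 ≈ -1.1514)
r = 1
z = -839/7 (z = (1 - 1*840)/7 = (1 - 840)/7 = (⅐)*(-839) = -839/7 ≈ -119.86)
Y(W) = -839/14 (Y(W) = -(-1)*(-839)/(2*7) = -½*839/7 = -839/14)
((G - 2092155)*(-1291952 + Y(b)))/X = ((3415489 - 2092155)*(-1291952 - 839/14))/(-1605339) = (1323334*(-18088167/14))*(-1/1605339) = -11968343194389/7*(-1/1605339) = 3989447731463/3745791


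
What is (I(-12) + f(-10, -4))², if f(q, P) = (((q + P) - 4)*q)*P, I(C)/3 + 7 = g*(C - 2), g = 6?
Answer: 986049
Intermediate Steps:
I(C) = -57 + 18*C (I(C) = -21 + 3*(6*(C - 2)) = -21 + 3*(6*(-2 + C)) = -21 + 3*(-12 + 6*C) = -21 + (-36 + 18*C) = -57 + 18*C)
f(q, P) = P*q*(-4 + P + q) (f(q, P) = (((P + q) - 4)*q)*P = ((-4 + P + q)*q)*P = (q*(-4 + P + q))*P = P*q*(-4 + P + q))
(I(-12) + f(-10, -4))² = ((-57 + 18*(-12)) - 4*(-10)*(-4 - 4 - 10))² = ((-57 - 216) - 4*(-10)*(-18))² = (-273 - 720)² = (-993)² = 986049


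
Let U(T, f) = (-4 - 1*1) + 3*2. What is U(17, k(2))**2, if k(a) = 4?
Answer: 1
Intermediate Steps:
U(T, f) = 1 (U(T, f) = (-4 - 1) + 6 = -5 + 6 = 1)
U(17, k(2))**2 = 1**2 = 1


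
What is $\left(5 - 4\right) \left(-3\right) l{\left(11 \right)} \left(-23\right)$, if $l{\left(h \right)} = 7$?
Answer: $483$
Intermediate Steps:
$\left(5 - 4\right) \left(-3\right) l{\left(11 \right)} \left(-23\right) = \left(5 - 4\right) \left(-3\right) 7 \left(-23\right) = 1 \left(-3\right) 7 \left(-23\right) = \left(-3\right) 7 \left(-23\right) = \left(-21\right) \left(-23\right) = 483$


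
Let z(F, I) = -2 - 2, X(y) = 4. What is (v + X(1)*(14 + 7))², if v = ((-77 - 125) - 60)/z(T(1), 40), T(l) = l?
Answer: 89401/4 ≈ 22350.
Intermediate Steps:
z(F, I) = -4
v = 131/2 (v = ((-77 - 125) - 60)/(-4) = (-202 - 60)*(-¼) = -262*(-¼) = 131/2 ≈ 65.500)
(v + X(1)*(14 + 7))² = (131/2 + 4*(14 + 7))² = (131/2 + 4*21)² = (131/2 + 84)² = (299/2)² = 89401/4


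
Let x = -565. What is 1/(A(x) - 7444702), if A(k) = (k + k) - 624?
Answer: -1/7446456 ≈ -1.3429e-7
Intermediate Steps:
A(k) = -624 + 2*k (A(k) = 2*k - 624 = -624 + 2*k)
1/(A(x) - 7444702) = 1/((-624 + 2*(-565)) - 7444702) = 1/((-624 - 1130) - 7444702) = 1/(-1754 - 7444702) = 1/(-7446456) = -1/7446456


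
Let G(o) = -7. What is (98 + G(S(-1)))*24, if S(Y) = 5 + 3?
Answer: 2184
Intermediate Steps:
S(Y) = 8
(98 + G(S(-1)))*24 = (98 - 7)*24 = 91*24 = 2184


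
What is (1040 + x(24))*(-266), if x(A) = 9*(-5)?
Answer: -264670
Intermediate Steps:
x(A) = -45
(1040 + x(24))*(-266) = (1040 - 45)*(-266) = 995*(-266) = -264670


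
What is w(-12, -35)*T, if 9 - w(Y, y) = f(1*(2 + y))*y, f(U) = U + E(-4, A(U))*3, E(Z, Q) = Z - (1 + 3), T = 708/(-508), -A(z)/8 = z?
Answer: 351522/127 ≈ 2767.9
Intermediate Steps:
A(z) = -8*z
T = -177/127 (T = 708*(-1/508) = -177/127 ≈ -1.3937)
E(Z, Q) = -4 + Z (E(Z, Q) = Z - 1*4 = Z - 4 = -4 + Z)
f(U) = -24 + U (f(U) = U + (-4 - 4)*3 = U - 8*3 = U - 24 = -24 + U)
w(Y, y) = 9 - y*(-22 + y) (w(Y, y) = 9 - (-24 + 1*(2 + y))*y = 9 - (-24 + (2 + y))*y = 9 - (-22 + y)*y = 9 - y*(-22 + y))
w(-12, -35)*T = (9 - 1*(-35)*(-22 - 35))*(-177/127) = (9 - 1*(-35)*(-57))*(-177/127) = (9 - 1995)*(-177/127) = -1986*(-177/127) = 351522/127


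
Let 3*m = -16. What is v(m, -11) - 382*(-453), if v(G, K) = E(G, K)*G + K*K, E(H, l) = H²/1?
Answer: 4671413/27 ≈ 1.7302e+5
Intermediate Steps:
m = -16/3 (m = (⅓)*(-16) = -16/3 ≈ -5.3333)
E(H, l) = H² (E(H, l) = H²*1 = H²)
v(G, K) = G³ + K² (v(G, K) = G²*G + K*K = G³ + K²)
v(m, -11) - 382*(-453) = ((-16/3)³ + (-11)²) - 382*(-453) = (-4096/27 + 121) + 173046 = -829/27 + 173046 = 4671413/27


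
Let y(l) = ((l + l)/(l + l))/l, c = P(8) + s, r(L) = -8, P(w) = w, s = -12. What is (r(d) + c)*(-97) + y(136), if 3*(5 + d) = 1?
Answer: 158305/136 ≈ 1164.0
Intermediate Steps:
d = -14/3 (d = -5 + (1/3)*1 = -5 + 1/3 = -14/3 ≈ -4.6667)
c = -4 (c = 8 - 12 = -4)
y(l) = 1/l (y(l) = ((2*l)/((2*l)))/l = ((2*l)*(1/(2*l)))/l = 1/l)
(r(d) + c)*(-97) + y(136) = (-8 - 4)*(-97) + 1/136 = -12*(-97) + 1/136 = 1164 + 1/136 = 158305/136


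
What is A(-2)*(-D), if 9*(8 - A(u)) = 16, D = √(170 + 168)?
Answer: -728*√2/9 ≈ -114.39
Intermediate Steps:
D = 13*√2 (D = √338 = 13*√2 ≈ 18.385)
A(u) = 56/9 (A(u) = 8 - ⅑*16 = 8 - 16/9 = 56/9)
A(-2)*(-D) = 56*(-13*√2)/9 = -728*√2/9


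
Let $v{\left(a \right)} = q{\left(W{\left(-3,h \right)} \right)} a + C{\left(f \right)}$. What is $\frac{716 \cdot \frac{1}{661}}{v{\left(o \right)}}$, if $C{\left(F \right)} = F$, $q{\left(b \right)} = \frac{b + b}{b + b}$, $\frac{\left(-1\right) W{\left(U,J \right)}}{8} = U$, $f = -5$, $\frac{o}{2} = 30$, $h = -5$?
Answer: $\frac{716}{36355} \approx 0.019695$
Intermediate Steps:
$o = 60$ ($o = 2 \cdot 30 = 60$)
$W{\left(U,J \right)} = - 8 U$
$q{\left(b \right)} = 1$ ($q{\left(b \right)} = \frac{2 b}{2 b} = 2 b \frac{1}{2 b} = 1$)
$v{\left(a \right)} = -5 + a$ ($v{\left(a \right)} = 1 a - 5 = a - 5 = -5 + a$)
$\frac{716 \cdot \frac{1}{661}}{v{\left(o \right)}} = \frac{716 \cdot \frac{1}{661}}{-5 + 60} = \frac{716 \cdot \frac{1}{661}}{55} = \frac{716}{661} \cdot \frac{1}{55} = \frac{716}{36355}$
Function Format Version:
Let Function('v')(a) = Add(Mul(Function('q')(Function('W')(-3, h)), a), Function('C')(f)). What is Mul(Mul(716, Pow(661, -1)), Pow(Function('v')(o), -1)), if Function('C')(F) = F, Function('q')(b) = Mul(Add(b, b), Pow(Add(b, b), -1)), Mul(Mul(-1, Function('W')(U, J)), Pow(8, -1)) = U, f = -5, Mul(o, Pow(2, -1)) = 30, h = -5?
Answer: Rational(716, 36355) ≈ 0.019695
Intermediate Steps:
o = 60 (o = Mul(2, 30) = 60)
Function('W')(U, J) = Mul(-8, U)
Function('q')(b) = 1 (Function('q')(b) = Mul(Mul(2, b), Pow(Mul(2, b), -1)) = Mul(Mul(2, b), Mul(Rational(1, 2), Pow(b, -1))) = 1)
Function('v')(a) = Add(-5, a) (Function('v')(a) = Add(Mul(1, a), -5) = Add(a, -5) = Add(-5, a))
Mul(Mul(716, Pow(661, -1)), Pow(Function('v')(o), -1)) = Mul(Mul(716, Pow(661, -1)), Pow(Add(-5, 60), -1)) = Mul(Mul(716, Rational(1, 661)), Pow(55, -1)) = Mul(Rational(716, 661), Rational(1, 55)) = Rational(716, 36355)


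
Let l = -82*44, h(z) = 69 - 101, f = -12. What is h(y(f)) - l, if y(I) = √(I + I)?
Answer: 3576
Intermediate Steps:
y(I) = √2*√I (y(I) = √(2*I) = √2*√I)
h(z) = -32
l = -3608
h(y(f)) - l = -32 - 1*(-3608) = -32 + 3608 = 3576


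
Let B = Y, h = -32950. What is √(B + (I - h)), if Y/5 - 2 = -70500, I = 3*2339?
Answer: I*√312523 ≈ 559.04*I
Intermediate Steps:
I = 7017
Y = -352490 (Y = 10 + 5*(-70500) = 10 - 352500 = -352490)
B = -352490
√(B + (I - h)) = √(-352490 + (7017 - 1*(-32950))) = √(-352490 + (7017 + 32950)) = √(-352490 + 39967) = √(-312523) = I*√312523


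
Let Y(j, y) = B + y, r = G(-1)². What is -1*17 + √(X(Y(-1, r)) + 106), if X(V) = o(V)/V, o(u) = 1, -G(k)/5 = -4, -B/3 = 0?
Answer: -17 + √42401/20 ≈ -6.7042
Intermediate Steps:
B = 0 (B = -3*0 = 0)
G(k) = 20 (G(k) = -5*(-4) = 20)
r = 400 (r = 20² = 400)
Y(j, y) = y (Y(j, y) = 0 + y = y)
X(V) = 1/V
-1*17 + √(X(Y(-1, r)) + 106) = -1*17 + √(1/400 + 106) = -17 + √(1/400 + 106) = -17 + √(42401/400) = -17 + √42401/20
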